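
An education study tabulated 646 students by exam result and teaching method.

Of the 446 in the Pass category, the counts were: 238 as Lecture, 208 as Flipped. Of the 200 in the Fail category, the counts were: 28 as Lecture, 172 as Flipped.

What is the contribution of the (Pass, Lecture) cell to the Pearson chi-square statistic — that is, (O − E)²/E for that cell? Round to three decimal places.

16.087

Row total (Pass) = 446; column total (Lecture) = 266; N = 646.
Expected count E = 446 × 266 / 646 = 183.64706.
Contribution = (O − E)²/E = (238 − 183.64706)² / 183.64706 = 16.087.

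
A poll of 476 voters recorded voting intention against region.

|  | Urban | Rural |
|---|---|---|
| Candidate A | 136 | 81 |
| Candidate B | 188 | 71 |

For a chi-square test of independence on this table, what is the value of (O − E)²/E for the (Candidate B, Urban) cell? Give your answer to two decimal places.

0.78

Row total (Candidate B) = 259; column total (Urban) = 324; N = 476.
Expected count E = 259 × 324 / 476 = 176.294.
Contribution = (O − E)²/E = (188 − 176.294)² / 176.294 = 0.78.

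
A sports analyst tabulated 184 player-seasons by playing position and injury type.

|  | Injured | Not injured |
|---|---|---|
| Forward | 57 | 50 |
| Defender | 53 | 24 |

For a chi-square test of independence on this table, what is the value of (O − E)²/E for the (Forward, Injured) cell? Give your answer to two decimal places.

0.76

Row total (Forward) = 107; column total (Injured) = 110; N = 184.
Expected count E = 107 × 110 / 184 = 63.967.
Contribution = (O − E)²/E = (57 − 63.967)² / 63.967 = 0.76.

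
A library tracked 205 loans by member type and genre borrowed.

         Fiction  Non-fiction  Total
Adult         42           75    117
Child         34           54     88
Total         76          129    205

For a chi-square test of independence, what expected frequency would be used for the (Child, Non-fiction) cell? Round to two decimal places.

55.38

Row total (Child) = 88; column total (Non-fiction) = 129; grand total N = 205.
Expected count = (row total × column total) / N = 88 × 129 / 205 = 55.38.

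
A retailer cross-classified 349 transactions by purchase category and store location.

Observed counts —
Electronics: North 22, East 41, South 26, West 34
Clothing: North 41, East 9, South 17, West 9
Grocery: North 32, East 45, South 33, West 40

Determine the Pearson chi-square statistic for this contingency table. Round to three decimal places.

Row totals: 123, 76, 150. Column totals: 95, 95, 76, 83. Grand total N = 349.
Expected counts (row total × column total / N):
  Electronics, North: 123×95/349 = 33.4814
  Electronics, East: 123×95/349 = 33.4814
  Electronics, South: 123×76/349 = 26.7851
  Electronics, West: 123×83/349 = 29.2521
  Clothing, North: 76×95/349 = 20.6877
  Clothing, East: 76×95/349 = 20.6877
  Clothing, South: 76×76/349 = 16.5501
  Clothing, West: 76×83/349 = 18.0745
  Grocery, North: 150×95/349 = 40.8309
  Grocery, East: 150×95/349 = 40.8309
  Grocery, South: 150×76/349 = 32.6648
  Grocery, West: 150×83/349 = 35.6734
Contributions (O − E)²/E:
  (22 − 33.4814)²/33.4814 = 3.9372
  (41 − 33.4814)²/33.4814 = 1.6884
  (26 − 26.7851)²/26.7851 = 0.0230
  (34 − 29.2521)²/29.2521 = 0.7706
  (41 − 20.6877)²/20.6877 = 19.9437
  (9 − 20.6877)²/20.6877 = 6.6031
  (17 − 16.5501)²/16.5501 = 0.0122
  (9 − 18.0745)²/18.0745 = 4.5560
  (32 − 40.8309)²/40.8309 = 1.9099
  (45 − 40.8309)²/40.8309 = 0.4257
  (33 − 32.6648)²/32.6648 = 0.0034
  (40 − 35.6734)²/35.6734 = 0.5247
χ² = 3.9372 + 1.6884 + 0.0230 + 0.7706 + 19.9437 + 6.6031 + 0.0122 + 4.5560 + 1.9099 + 0.4257 + 0.0034 + 0.5247 = 40.398

40.398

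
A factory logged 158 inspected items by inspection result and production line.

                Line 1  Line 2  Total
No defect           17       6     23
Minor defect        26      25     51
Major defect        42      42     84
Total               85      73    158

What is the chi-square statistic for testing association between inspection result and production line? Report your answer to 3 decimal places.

Grand total N = 158.
Expected counts (row total × column total / N):
  No defect, Line 1: 23×85/158 = 12.37342
  No defect, Line 2: 23×73/158 = 10.62658
  Minor defect, Line 1: 51×85/158 = 27.43671
  Minor defect, Line 2: 51×73/158 = 23.56329
  Major defect, Line 1: 84×85/158 = 45.18987
  Major defect, Line 2: 84×73/158 = 38.81013
Contributions (O − E)²/E:
  (17 − 12.37342)²/12.37342 = 1.7299
  (6 − 10.62658)²/10.62658 = 2.0143
  (26 − 27.43671)²/27.43671 = 0.0752
  (25 − 23.56329)²/23.56329 = 0.0876
  (42 − 45.18987)²/45.18987 = 0.2252
  (42 − 38.81013)²/38.81013 = 0.2622
χ² = 1.7299 + 2.0143 + 0.0752 + 0.0876 + 0.2252 + 0.2622 = 4.394

4.394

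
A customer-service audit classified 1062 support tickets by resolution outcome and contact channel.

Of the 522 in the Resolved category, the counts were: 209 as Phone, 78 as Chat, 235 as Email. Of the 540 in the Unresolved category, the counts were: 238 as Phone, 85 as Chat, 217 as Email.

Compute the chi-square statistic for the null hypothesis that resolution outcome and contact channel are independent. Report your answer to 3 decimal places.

2.595

Row totals: 522, 540. Column totals: 447, 163, 452. Grand total N = 1062.
Expected counts (row total × column total / N):
  Resolved, Phone: 522×447/1062 = 219.7119
  Resolved, Chat: 522×163/1062 = 80.1186
  Resolved, Email: 522×452/1062 = 222.1695
  Unresolved, Phone: 540×447/1062 = 227.2881
  Unresolved, Chat: 540×163/1062 = 82.8814
  Unresolved, Email: 540×452/1062 = 229.8305
Contributions (O − E)²/E:
  (209 − 219.7119)²/219.7119 = 0.5223
  (78 − 80.1186)²/80.1186 = 0.0560
  (235 − 222.1695)²/222.1695 = 0.7410
  (238 − 227.2881)²/227.2881 = 0.5048
  (85 − 82.8814)²/82.8814 = 0.0542
  (217 − 229.8305)²/229.8305 = 0.7163
χ² = 0.5223 + 0.0560 + 0.7410 + 0.5048 + 0.0542 + 0.7163 = 2.595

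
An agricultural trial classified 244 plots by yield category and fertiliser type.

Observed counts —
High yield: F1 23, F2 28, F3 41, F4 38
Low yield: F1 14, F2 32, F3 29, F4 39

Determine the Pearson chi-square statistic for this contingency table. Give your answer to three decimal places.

Row totals: 130, 114. Column totals: 37, 60, 70, 77. Grand total N = 244.
Expected counts (row total × column total / N):
  High yield, F1: 130×37/244 = 19.7131
  High yield, F2: 130×60/244 = 31.9672
  High yield, F3: 130×70/244 = 37.2951
  High yield, F4: 130×77/244 = 41.0246
  Low yield, F1: 114×37/244 = 17.2869
  Low yield, F2: 114×60/244 = 28.0328
  Low yield, F3: 114×70/244 = 32.7049
  Low yield, F4: 114×77/244 = 35.9754
Contributions (O − E)²/E:
  (23 − 19.7131)²/19.7131 = 0.5480
  (28 − 31.9672)²/31.9672 = 0.4923
  (41 − 37.2951)²/37.2951 = 0.3680
  (38 − 41.0246)²/41.0246 = 0.2230
  (14 − 17.2869)²/17.2869 = 0.6250
  (32 − 28.0328)²/28.0328 = 0.5614
  (29 − 32.7049)²/32.7049 = 0.4197
  (39 − 35.9754)²/35.9754 = 0.2543
χ² = 0.5480 + 0.4923 + 0.3680 + 0.2230 + 0.6250 + 0.5614 + 0.4197 + 0.2543 = 3.492

3.492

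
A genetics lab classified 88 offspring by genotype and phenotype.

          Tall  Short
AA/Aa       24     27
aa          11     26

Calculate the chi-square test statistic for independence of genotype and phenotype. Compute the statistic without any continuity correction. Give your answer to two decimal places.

2.69

Row totals: 51, 37. Column totals: 35, 53. Grand total N = 88.
Expected counts (row total × column total / N):
  AA/Aa, Tall: 51×35/88 = 20.284
  AA/Aa, Short: 51×53/88 = 30.716
  aa, Tall: 37×35/88 = 14.716
  aa, Short: 37×53/88 = 22.284
Contributions (O − E)²/E:
  (24 − 20.284)²/20.284 = 0.6808
  (27 − 30.716)²/30.716 = 0.4496
  (11 − 14.716)²/14.716 = 0.9383
  (26 − 22.284)²/22.284 = 0.6197
χ² = 0.6808 + 0.4496 + 0.9383 + 0.6197 = 2.69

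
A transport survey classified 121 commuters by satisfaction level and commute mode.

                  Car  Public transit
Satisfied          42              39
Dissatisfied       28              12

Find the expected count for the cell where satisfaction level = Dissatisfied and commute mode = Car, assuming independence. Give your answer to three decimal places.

Row total (Dissatisfied) = 40; column total (Car) = 70; grand total N = 121.
Expected count = (row total × column total) / N = 40 × 70 / 121 = 23.140.

23.140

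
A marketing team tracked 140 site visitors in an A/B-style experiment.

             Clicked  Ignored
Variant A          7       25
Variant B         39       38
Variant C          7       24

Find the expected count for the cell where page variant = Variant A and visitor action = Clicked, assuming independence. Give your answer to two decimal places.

12.11

Row total (Variant A) = 32; column total (Clicked) = 53; grand total N = 140.
Expected count = (row total × column total) / N = 32 × 53 / 140 = 12.11.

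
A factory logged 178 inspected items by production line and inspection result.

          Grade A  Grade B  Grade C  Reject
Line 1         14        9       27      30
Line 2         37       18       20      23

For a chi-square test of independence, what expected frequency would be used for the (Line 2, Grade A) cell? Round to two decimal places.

28.08

Row total (Line 2) = 98; column total (Grade A) = 51; grand total N = 178.
Expected count = (row total × column total) / N = 98 × 51 / 178 = 28.08.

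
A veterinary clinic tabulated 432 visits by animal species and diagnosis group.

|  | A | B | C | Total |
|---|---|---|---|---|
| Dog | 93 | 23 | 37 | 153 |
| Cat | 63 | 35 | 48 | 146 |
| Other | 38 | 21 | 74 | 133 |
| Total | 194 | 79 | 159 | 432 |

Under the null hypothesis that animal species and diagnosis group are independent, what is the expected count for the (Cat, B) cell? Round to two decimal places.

26.70

Row total (Cat) = 146; column total (B) = 79; grand total N = 432.
Expected count = (row total × column total) / N = 146 × 79 / 432 = 26.70.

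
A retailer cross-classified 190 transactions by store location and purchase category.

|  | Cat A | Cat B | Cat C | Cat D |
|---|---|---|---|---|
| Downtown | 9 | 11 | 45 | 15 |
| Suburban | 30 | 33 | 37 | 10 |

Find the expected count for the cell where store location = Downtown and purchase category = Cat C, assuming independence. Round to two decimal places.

34.53

Row total (Downtown) = 80; column total (Cat C) = 82; grand total N = 190.
Expected count = (row total × column total) / N = 80 × 82 / 190 = 34.53.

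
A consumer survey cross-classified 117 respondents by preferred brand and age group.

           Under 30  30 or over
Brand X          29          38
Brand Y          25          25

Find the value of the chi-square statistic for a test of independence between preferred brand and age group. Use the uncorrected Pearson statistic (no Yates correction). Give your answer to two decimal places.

Row totals: 67, 50. Column totals: 54, 63. Grand total N = 117.
Expected counts (row total × column total / N):
  Brand X, Under 30: 67×54/117 = 30.923
  Brand X, 30 or over: 67×63/117 = 36.077
  Brand Y, Under 30: 50×54/117 = 23.077
  Brand Y, 30 or over: 50×63/117 = 26.923
Contributions (O − E)²/E:
  (29 − 30.923)²/30.923 = 0.1196
  (38 − 36.077)²/36.077 = 0.1025
  (25 − 23.077)²/23.077 = 0.1602
  (25 − 26.923)²/26.923 = 0.1374
χ² = 0.1196 + 0.1025 + 0.1602 + 0.1374 = 0.52

0.52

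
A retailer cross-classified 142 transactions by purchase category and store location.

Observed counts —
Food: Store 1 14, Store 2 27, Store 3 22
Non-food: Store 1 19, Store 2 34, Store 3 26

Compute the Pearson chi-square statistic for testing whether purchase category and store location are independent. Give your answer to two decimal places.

Row totals: 63, 79. Column totals: 33, 61, 48. Grand total N = 142.
Expected counts (row total × column total / N):
  Food, Store 1: 63×33/142 = 14.641
  Food, Store 2: 63×61/142 = 27.063
  Food, Store 3: 63×48/142 = 21.296
  Non-food, Store 1: 79×33/142 = 18.359
  Non-food, Store 2: 79×61/142 = 33.937
  Non-food, Store 3: 79×48/142 = 26.704
Contributions (O − E)²/E:
  (14 − 14.641)²/14.641 = 0.0281
  (27 − 27.063)²/27.063 = 0.0001
  (22 − 21.296)²/21.296 = 0.0233
  (19 − 18.359)²/18.359 = 0.0224
  (34 − 33.937)²/33.937 = 0.0001
  (26 − 26.704)²/26.704 = 0.0186
χ² = 0.0281 + 0.0001 + 0.0233 + 0.0224 + 0.0001 + 0.0186 = 0.09

0.09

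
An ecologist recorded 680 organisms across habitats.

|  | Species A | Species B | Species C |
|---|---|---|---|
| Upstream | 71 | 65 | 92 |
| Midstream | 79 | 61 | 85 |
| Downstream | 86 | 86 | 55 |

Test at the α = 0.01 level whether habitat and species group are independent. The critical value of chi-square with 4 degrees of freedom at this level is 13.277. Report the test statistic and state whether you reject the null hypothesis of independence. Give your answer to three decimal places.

Row totals: 228, 225, 227. Column totals: 236, 212, 232. Grand total N = 680.
Expected counts (row total × column total / N):
  Upstream, Species A: 228×236/680 = 79.1294
  Upstream, Species B: 228×212/680 = 71.0824
  Upstream, Species C: 228×232/680 = 77.7882
  Midstream, Species A: 225×236/680 = 78.0882
  Midstream, Species B: 225×212/680 = 70.1471
  Midstream, Species C: 225×232/680 = 76.7647
  Downstream, Species A: 227×236/680 = 78.7824
  Downstream, Species B: 227×212/680 = 70.7706
  Downstream, Species C: 227×232/680 = 77.4471
Contributions (O − E)²/E:
  (71 − 79.1294)²/79.1294 = 0.8352
  (65 − 71.0824)²/71.0824 = 0.5205
  (92 − 77.7882)²/77.7882 = 2.5965
  (79 − 78.0882)²/78.0882 = 0.0106
  (61 − 70.1471)²/70.1471 = 1.1928
  (85 − 76.7647)²/76.7647 = 0.8835
  (86 − 78.7824)²/78.7824 = 0.6612
  (86 − 70.7706)²/70.7706 = 3.2773
  (55 − 77.4471)²/77.4471 = 6.5060
χ² = 0.8352 + 0.5205 + 2.5965 + 0.0106 + 1.1928 + 0.8835 + 0.6612 + 3.2773 + 6.5060 = 16.484
df = (3−1)(3−1) = 4. Since 16.484 > 13.277, reject the null hypothesis of independence at α = 0.01.

16.484; reject H₀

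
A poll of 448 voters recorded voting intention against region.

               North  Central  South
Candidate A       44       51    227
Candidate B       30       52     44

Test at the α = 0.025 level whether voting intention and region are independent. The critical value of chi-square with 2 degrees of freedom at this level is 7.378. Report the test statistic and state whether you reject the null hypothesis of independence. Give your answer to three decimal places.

50.067; reject H₀

Row totals: 322, 126. Column totals: 74, 103, 271. Grand total N = 448.
Expected counts (row total × column total / N):
  Candidate A, North: 322×74/448 = 53.1875
  Candidate A, Central: 322×103/448 = 74.0312
  Candidate A, South: 322×271/448 = 194.7812
  Candidate B, North: 126×74/448 = 20.8125
  Candidate B, Central: 126×103/448 = 28.9688
  Candidate B, South: 126×271/448 = 76.2188
Contributions (O − E)²/E:
  (44 − 53.1875)²/53.1875 = 1.5870
  (51 − 74.0312)²/74.0312 = 7.1650
  (227 − 194.7812)²/194.7812 = 5.3293
  (30 − 20.8125)²/20.8125 = 4.0557
  (52 − 28.9688)²/28.9688 = 18.3106
  (44 − 76.2188)²/76.2188 = 13.6194
χ² = 1.5870 + 7.1650 + 5.3293 + 4.0557 + 18.3106 + 13.6194 = 50.067
df = (2−1)(3−1) = 2. Since 50.067 > 7.378, reject the null hypothesis of independence at α = 0.025.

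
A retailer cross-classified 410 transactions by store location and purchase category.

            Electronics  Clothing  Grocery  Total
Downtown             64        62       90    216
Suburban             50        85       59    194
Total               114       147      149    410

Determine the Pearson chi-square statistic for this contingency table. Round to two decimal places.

10.62

Grand total N = 410.
Expected counts (row total × column total / N):
  Downtown, Electronics: 216×114/410 = 60.059
  Downtown, Clothing: 216×147/410 = 77.444
  Downtown, Grocery: 216×149/410 = 78.498
  Suburban, Electronics: 194×114/410 = 53.941
  Suburban, Clothing: 194×147/410 = 69.556
  Suburban, Grocery: 194×149/410 = 70.502
Contributions (O − E)²/E:
  (64 − 60.059)²/60.059 = 0.2586
  (62 − 77.444)²/77.444 = 3.0799
  (90 − 78.498)²/78.498 = 1.6853
  (50 − 53.941)²/53.941 = 0.2879
  (85 − 69.556)²/69.556 = 3.4291
  (59 − 70.502)²/70.502 = 1.8765
χ² = 0.2586 + 3.0799 + 1.6853 + 0.2879 + 3.4291 + 1.8765 = 10.62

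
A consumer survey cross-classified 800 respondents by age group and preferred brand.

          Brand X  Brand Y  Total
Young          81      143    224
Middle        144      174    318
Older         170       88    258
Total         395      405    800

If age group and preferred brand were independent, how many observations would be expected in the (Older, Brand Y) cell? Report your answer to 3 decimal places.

Row total (Older) = 258; column total (Brand Y) = 405; grand total N = 800.
Expected count = (row total × column total) / N = 258 × 405 / 800 = 130.613.

130.613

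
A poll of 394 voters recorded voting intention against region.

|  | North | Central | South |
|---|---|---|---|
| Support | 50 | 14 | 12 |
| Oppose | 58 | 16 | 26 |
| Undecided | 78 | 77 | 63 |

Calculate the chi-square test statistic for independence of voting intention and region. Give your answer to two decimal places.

29.91

Row totals: 76, 100, 218. Column totals: 186, 107, 101. Grand total N = 394.
Expected counts (row total × column total / N):
  Support, North: 76×186/394 = 35.878
  Support, Central: 76×107/394 = 20.640
  Support, South: 76×101/394 = 19.482
  Oppose, North: 100×186/394 = 47.208
  Oppose, Central: 100×107/394 = 27.157
  Oppose, South: 100×101/394 = 25.635
  Undecided, North: 218×186/394 = 102.914
  Undecided, Central: 218×107/394 = 59.203
  Undecided, South: 218×101/394 = 55.883
Contributions (O − E)²/E:
  (50 − 35.878)²/35.878 = 5.5586
  (14 − 20.640)²/20.640 = 2.1361
  (12 − 19.482)²/19.482 = 2.8734
  (58 − 47.208)²/47.208 = 2.4671
  (16 − 27.157)²/27.157 = 4.5837
  (26 − 25.635)²/25.635 = 0.0052
  (78 − 102.914)²/102.914 = 6.0313
  (77 − 59.203)²/59.203 = 5.3500
  (63 − 55.883)²/55.883 = 0.9064
χ² = 5.5586 + 2.1361 + 2.8734 + 2.4671 + 4.5837 + 0.0052 + 6.0313 + 5.3500 + 0.9064 = 29.91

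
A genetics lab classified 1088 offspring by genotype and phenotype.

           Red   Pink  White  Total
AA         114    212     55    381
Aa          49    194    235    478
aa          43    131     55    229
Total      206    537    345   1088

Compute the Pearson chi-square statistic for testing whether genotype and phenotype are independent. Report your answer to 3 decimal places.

142.733

Grand total N = 1088.
Expected counts (row total × column total / N):
  AA, Red: 381×206/1088 = 72.1379
  AA, Pink: 381×537/1088 = 188.0487
  AA, White: 381×345/1088 = 120.8134
  Aa, Red: 478×206/1088 = 90.5037
  Aa, Pink: 478×537/1088 = 235.9246
  Aa, White: 478×345/1088 = 151.5717
  aa, Red: 229×206/1088 = 43.3585
  aa, Pink: 229×537/1088 = 113.0267
  aa, White: 229×345/1088 = 72.6149
Contributions (O − E)²/E:
  (114 − 72.1379)²/72.1379 = 24.2929
  (212 − 188.0487)²/188.0487 = 3.0506
  (55 − 120.8134)²/120.8134 = 35.8520
  (49 − 90.5037)²/90.5037 = 19.0330
  (194 − 235.9246)²/235.9246 = 7.4501
  (235 − 151.5717)²/151.5717 = 45.9207
  (43 − 43.3585)²/43.3585 = 0.0030
  (131 − 113.0267)²/113.0267 = 2.8581
  (55 − 72.6149)²/72.6149 = 4.2730
χ² = 24.2929 + 3.0506 + 35.8520 + 19.0330 + 7.4501 + 45.9207 + 0.0030 + 2.8581 + 4.2730 = 142.733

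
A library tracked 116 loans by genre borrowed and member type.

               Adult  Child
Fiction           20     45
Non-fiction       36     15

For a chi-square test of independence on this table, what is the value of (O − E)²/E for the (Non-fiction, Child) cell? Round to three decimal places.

4.909

Row total (Non-fiction) = 51; column total (Child) = 60; N = 116.
Expected count E = 51 × 60 / 116 = 26.3793.
Contribution = (O − E)²/E = (15 − 26.3793)² / 26.3793 = 4.909.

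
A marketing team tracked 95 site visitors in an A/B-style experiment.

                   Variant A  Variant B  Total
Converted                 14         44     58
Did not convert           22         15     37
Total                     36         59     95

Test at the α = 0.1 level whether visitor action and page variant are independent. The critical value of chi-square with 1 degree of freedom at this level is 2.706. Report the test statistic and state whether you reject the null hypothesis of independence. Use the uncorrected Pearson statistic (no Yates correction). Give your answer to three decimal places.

11.975; reject H₀

Grand total N = 95.
Expected counts (row total × column total / N):
  Converted, Variant A: 58×36/95 = 21.97895
  Converted, Variant B: 58×59/95 = 36.02105
  Did not convert, Variant A: 37×36/95 = 14.02105
  Did not convert, Variant B: 37×59/95 = 22.97895
Contributions (O − E)²/E:
  (14 − 21.97895)²/21.97895 = 2.8966
  (44 − 36.02105)²/36.02105 = 1.7674
  (22 − 14.02105)²/14.02105 = 4.5406
  (15 − 22.97895)²/22.97895 = 2.7705
χ² = 2.8966 + 1.7674 + 4.5406 + 2.7705 = 11.975
df = (2−1)(2−1) = 1. Since 11.975 > 2.706, reject the null hypothesis of independence at α = 0.1.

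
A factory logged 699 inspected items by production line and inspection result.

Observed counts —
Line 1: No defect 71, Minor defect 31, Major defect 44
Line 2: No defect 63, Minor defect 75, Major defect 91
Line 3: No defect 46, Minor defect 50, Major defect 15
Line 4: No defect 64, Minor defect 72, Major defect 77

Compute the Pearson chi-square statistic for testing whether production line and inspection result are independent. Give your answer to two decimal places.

Row totals: 146, 229, 111, 213. Column totals: 244, 228, 227. Grand total N = 699.
Expected counts (row total × column total / N):
  Line 1, No defect: 146×244/699 = 50.9642
  Line 1, Minor defect: 146×228/699 = 47.6223
  Line 1, Major defect: 146×227/699 = 47.4134
  Line 2, No defect: 229×244/699 = 79.9371
  Line 2, Minor defect: 229×228/699 = 74.6953
  Line 2, Major defect: 229×227/699 = 74.3677
  Line 3, No defect: 111×244/699 = 38.7468
  Line 3, Minor defect: 111×228/699 = 36.2060
  Line 3, Major defect: 111×227/699 = 36.0472
  Line 4, No defect: 213×244/699 = 74.3519
  Line 4, Minor defect: 213×228/699 = 69.4764
  Line 4, Major defect: 213×227/699 = 69.1717
Contributions (O − E)²/E:
  (71 − 50.9642)²/50.9642 = 7.8768
  (31 − 47.6223)²/47.6223 = 5.8019
  (44 − 47.4134)²/47.4134 = 0.2457
  (63 − 79.9371)²/79.9371 = 3.5886
  (75 − 74.6953)²/74.6953 = 0.0012
  (91 − 74.3677)²/74.3677 = 3.7198
  (46 − 38.7468)²/38.7468 = 1.3578
  (50 − 36.2060)²/36.2060 = 5.2553
  (15 − 36.0472)²/36.0472 = 12.2890
  (64 − 74.3519)²/74.3519 = 1.4413
  (72 − 69.4764)²/69.4764 = 0.0917
  (77 − 69.1717)²/69.1717 = 0.8859
χ² = 7.8768 + 5.8019 + 0.2457 + 3.5886 + 0.0012 + 3.7198 + 1.3578 + 5.2553 + 12.2890 + 1.4413 + 0.0917 + 0.8859 = 42.56

42.56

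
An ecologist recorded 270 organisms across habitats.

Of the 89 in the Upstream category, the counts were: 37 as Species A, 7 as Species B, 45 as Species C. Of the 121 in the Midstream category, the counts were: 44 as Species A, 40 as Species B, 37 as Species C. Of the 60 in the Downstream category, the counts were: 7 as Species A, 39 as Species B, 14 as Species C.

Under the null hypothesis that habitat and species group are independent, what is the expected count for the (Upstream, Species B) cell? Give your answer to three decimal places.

28.348

Row total (Upstream) = 89; column total (Species B) = 86; grand total N = 270.
Expected count = (row total × column total) / N = 89 × 86 / 270 = 28.348.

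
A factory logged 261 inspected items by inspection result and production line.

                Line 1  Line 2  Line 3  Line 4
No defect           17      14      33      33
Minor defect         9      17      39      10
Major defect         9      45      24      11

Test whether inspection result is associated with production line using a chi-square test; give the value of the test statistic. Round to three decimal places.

Row totals: 97, 75, 89. Column totals: 35, 76, 96, 54. Grand total N = 261.
Expected counts (row total × column total / N):
  No defect, Line 1: 97×35/261 = 13.0077
  No defect, Line 2: 97×76/261 = 28.2452
  No defect, Line 3: 97×96/261 = 35.6782
  No defect, Line 4: 97×54/261 = 20.0690
  Minor defect, Line 1: 75×35/261 = 10.0575
  Minor defect, Line 2: 75×76/261 = 21.8391
  Minor defect, Line 3: 75×96/261 = 27.5862
  Minor defect, Line 4: 75×54/261 = 15.5172
  Major defect, Line 1: 89×35/261 = 11.9349
  Major defect, Line 2: 89×76/261 = 25.9157
  Major defect, Line 3: 89×96/261 = 32.7356
  Major defect, Line 4: 89×54/261 = 18.4138
Contributions (O − E)²/E:
  (17 − 13.0077)²/13.0077 = 1.2253
  (14 − 28.2452)²/28.2452 = 7.1844
  (33 − 35.6782)²/35.6782 = 0.2010
  (33 − 20.0690)²/20.0690 = 8.3318
  (9 − 10.0575)²/10.0575 = 0.1112
  (17 − 21.8391)²/21.8391 = 1.0722
  (39 − 27.5862)²/27.5862 = 4.7225
  (10 − 15.5172)²/15.5172 = 1.9617
  (9 − 11.9349)²/11.9349 = 0.7217
  (45 − 25.9157)²/25.9157 = 14.0537
  (24 − 32.7356)²/32.7356 = 2.3311
  (11 − 18.4138)²/18.4138 = 2.9850
χ² = 1.2253 + 7.1844 + 0.2010 + 8.3318 + 0.1112 + 1.0722 + 4.7225 + 1.9617 + 0.7217 + 14.0537 + 2.3311 + 2.9850 = 44.902

44.902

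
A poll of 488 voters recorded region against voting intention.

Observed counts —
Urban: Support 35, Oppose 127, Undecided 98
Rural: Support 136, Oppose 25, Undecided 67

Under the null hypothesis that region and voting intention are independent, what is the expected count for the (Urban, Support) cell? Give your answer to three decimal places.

91.107

Row total (Urban) = 260; column total (Support) = 171; grand total N = 488.
Expected count = (row total × column total) / N = 260 × 171 / 488 = 91.107.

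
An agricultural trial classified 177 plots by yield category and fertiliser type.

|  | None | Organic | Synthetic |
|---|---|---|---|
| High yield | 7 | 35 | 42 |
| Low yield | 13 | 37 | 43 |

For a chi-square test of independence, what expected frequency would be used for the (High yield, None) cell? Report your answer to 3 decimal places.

9.492

Row total (High yield) = 84; column total (None) = 20; grand total N = 177.
Expected count = (row total × column total) / N = 84 × 20 / 177 = 9.492.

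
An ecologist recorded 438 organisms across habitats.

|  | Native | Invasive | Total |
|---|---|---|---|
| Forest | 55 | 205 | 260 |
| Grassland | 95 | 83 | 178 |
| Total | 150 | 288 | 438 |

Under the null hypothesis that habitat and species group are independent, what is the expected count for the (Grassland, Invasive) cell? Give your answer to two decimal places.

Row total (Grassland) = 178; column total (Invasive) = 288; grand total N = 438.
Expected count = (row total × column total) / N = 178 × 288 / 438 = 117.04.

117.04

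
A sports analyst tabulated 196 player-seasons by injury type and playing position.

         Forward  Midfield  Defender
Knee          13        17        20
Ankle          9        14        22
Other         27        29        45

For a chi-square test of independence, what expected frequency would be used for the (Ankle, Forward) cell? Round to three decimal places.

Row total (Ankle) = 45; column total (Forward) = 49; grand total N = 196.
Expected count = (row total × column total) / N = 45 × 49 / 196 = 11.250.

11.250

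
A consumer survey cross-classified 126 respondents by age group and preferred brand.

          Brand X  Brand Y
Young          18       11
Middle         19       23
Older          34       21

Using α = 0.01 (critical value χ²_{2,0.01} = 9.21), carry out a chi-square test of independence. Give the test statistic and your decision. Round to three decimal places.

Row totals: 29, 42, 55. Column totals: 71, 55. Grand total N = 126.
Expected counts (row total × column total / N):
  Young, Brand X: 29×71/126 = 16.3413
  Young, Brand Y: 29×55/126 = 12.6587
  Middle, Brand X: 42×71/126 = 23.6667
  Middle, Brand Y: 42×55/126 = 18.3333
  Older, Brand X: 55×71/126 = 30.9921
  Older, Brand Y: 55×55/126 = 24.0079
Contributions (O − E)²/E:
  (18 − 16.3413)²/16.3413 = 0.1684
  (11 − 12.6587)²/12.6587 = 0.2173
  (19 − 23.6667)²/23.6667 = 0.9202
  (23 − 18.3333)²/18.3333 = 1.1879
  (34 − 30.9921)²/30.9921 = 0.2919
  (21 − 24.0079)²/24.0079 = 0.3769
χ² = 0.1684 + 0.2173 + 0.9202 + 1.1879 + 0.2919 + 0.3769 = 3.163
df = (3−1)(2−1) = 2. Since 3.163 < 9.21, fail to reject the null hypothesis of independence at α = 0.01.

3.163; fail to reject H₀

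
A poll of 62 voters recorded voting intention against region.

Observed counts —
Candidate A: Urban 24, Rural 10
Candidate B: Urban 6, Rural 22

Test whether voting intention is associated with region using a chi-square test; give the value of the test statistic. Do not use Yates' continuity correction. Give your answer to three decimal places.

14.859

Row totals: 34, 28. Column totals: 30, 32. Grand total N = 62.
Expected counts (row total × column total / N):
  Candidate A, Urban: 34×30/62 = 16.4516
  Candidate A, Rural: 34×32/62 = 17.5484
  Candidate B, Urban: 28×30/62 = 13.5484
  Candidate B, Rural: 28×32/62 = 14.4516
Contributions (O − E)²/E:
  (24 − 16.4516)²/16.4516 = 3.4634
  (10 − 17.5484)²/17.5484 = 3.2469
  (6 − 13.5484)²/13.5484 = 4.2055
  (22 − 14.4516)²/14.4516 = 3.9427
χ² = 3.4634 + 3.2469 + 4.2055 + 3.9427 = 14.859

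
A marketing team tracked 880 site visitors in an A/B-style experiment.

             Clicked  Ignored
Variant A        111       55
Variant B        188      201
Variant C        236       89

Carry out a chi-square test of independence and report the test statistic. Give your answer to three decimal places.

46.983

Row totals: 166, 389, 325. Column totals: 535, 345. Grand total N = 880.
Expected counts (row total × column total / N):
  Variant A, Clicked: 166×535/880 = 100.9205
  Variant A, Ignored: 166×345/880 = 65.0795
  Variant B, Clicked: 389×535/880 = 236.4943
  Variant B, Ignored: 389×345/880 = 152.5057
  Variant C, Clicked: 325×535/880 = 197.5852
  Variant C, Ignored: 325×345/880 = 127.4148
Contributions (O − E)²/E:
  (111 − 100.9205)²/100.9205 = 1.0067
  (55 − 65.0795)²/65.0795 = 1.5611
  (188 − 236.4943)²/236.4943 = 9.9440
  (201 − 152.5057)²/152.5057 = 15.4204
  (236 − 197.5852)²/197.5852 = 7.4687
  (89 − 127.4148)²/127.4148 = 11.5818
χ² = 1.0067 + 1.5611 + 9.9440 + 15.4204 + 7.4687 + 11.5818 = 46.983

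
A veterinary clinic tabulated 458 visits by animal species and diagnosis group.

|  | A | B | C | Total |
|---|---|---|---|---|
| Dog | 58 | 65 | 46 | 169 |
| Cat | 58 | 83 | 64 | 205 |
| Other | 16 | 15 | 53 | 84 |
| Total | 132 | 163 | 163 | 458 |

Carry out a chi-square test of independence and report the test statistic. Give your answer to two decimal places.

Grand total N = 458.
Expected counts (row total × column total / N):
  Dog, A: 169×132/458 = 48.707
  Dog, B: 169×163/458 = 60.146
  Dog, C: 169×163/458 = 60.146
  Cat, A: 205×132/458 = 59.083
  Cat, B: 205×163/458 = 72.959
  Cat, C: 205×163/458 = 72.959
  Other, A: 84×132/458 = 24.210
  Other, B: 84×163/458 = 29.895
  Other, C: 84×163/458 = 29.895
Contributions (O − E)²/E:
  (58 − 48.707)²/48.707 = 1.7730
  (65 − 60.146)²/60.146 = 0.3917
  (46 − 60.146)²/60.146 = 3.3271
  (58 − 59.083)²/59.083 = 0.0199
  (83 − 72.959)²/72.959 = 1.3819
  (64 − 72.959)²/72.959 = 1.1001
  (16 − 24.210)²/24.210 = 2.7841
  (15 − 29.895)²/29.895 = 7.4213
  (53 − 29.895)²/29.895 = 17.8572
χ² = 1.7730 + 0.3917 + 3.3271 + 0.0199 + 1.3819 + 1.1001 + 2.7841 + 7.4213 + 17.8572 = 36.06

36.06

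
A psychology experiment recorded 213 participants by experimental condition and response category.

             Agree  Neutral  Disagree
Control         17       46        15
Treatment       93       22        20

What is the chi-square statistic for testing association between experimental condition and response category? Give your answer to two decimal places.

50.02

Row totals: 78, 135. Column totals: 110, 68, 35. Grand total N = 213.
Expected counts (row total × column total / N):
  Control, Agree: 78×110/213 = 40.282
  Control, Neutral: 78×68/213 = 24.901
  Control, Disagree: 78×35/213 = 12.817
  Treatment, Agree: 135×110/213 = 69.718
  Treatment, Neutral: 135×68/213 = 43.099
  Treatment, Disagree: 135×35/213 = 22.183
Contributions (O − E)²/E:
  (17 − 40.282)²/40.282 = 13.4564
  (46 − 24.901)²/24.901 = 17.8775
  (15 − 12.817)²/12.817 = 0.3718
  (93 − 69.718)²/69.718 = 7.7749
  (22 − 43.099)²/43.099 = 10.3290
  (20 − 22.183)²/22.183 = 0.2148
χ² = 13.4564 + 17.8775 + 0.3718 + 7.7749 + 10.3290 + 0.2148 = 50.02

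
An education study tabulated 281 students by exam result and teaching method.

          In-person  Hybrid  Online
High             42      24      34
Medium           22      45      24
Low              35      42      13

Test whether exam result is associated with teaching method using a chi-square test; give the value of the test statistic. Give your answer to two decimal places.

Row totals: 100, 91, 90. Column totals: 99, 111, 71. Grand total N = 281.
Expected counts (row total × column total / N):
  High, In-person: 100×99/281 = 35.231
  High, Hybrid: 100×111/281 = 39.502
  High, Online: 100×71/281 = 25.267
  Medium, In-person: 91×99/281 = 32.060
  Medium, Hybrid: 91×111/281 = 35.947
  Medium, Online: 91×71/281 = 22.993
  Low, In-person: 90×99/281 = 31.708
  Low, Hybrid: 90×111/281 = 35.552
  Low, Online: 90×71/281 = 22.740
Contributions (O − E)²/E:
  (42 − 35.231)²/35.231 = 1.3005
  (24 − 39.502)²/39.502 = 6.0835
  (34 − 25.267)²/25.267 = 3.0184
  (22 − 32.060)²/32.060 = 3.1567
  (45 − 35.947)²/35.947 = 2.2799
  (24 − 22.993)²/22.993 = 0.0441
  (35 − 31.708)²/31.708 = 0.3418
  (42 − 35.552)²/35.552 = 1.1695
  (13 − 22.740)²/22.740 = 4.1718
χ² = 1.3005 + 6.0835 + 3.0184 + 3.1567 + 2.2799 + 0.0441 + 0.3418 + 1.1695 + 4.1718 = 21.57

21.57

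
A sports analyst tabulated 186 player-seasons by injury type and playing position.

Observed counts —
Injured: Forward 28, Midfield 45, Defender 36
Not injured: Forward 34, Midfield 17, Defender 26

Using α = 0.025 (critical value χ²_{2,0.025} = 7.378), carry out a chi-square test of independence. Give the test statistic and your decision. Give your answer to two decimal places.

Row totals: 109, 77. Column totals: 62, 62, 62. Grand total N = 186.
Expected counts (row total × column total / N):
  Injured, Forward: 109×62/186 = 36.333
  Injured, Midfield: 109×62/186 = 36.333
  Injured, Defender: 109×62/186 = 36.333
  Not injured, Forward: 77×62/186 = 25.667
  Not injured, Midfield: 77×62/186 = 25.667
  Not injured, Defender: 77×62/186 = 25.667
Contributions (O − E)²/E:
  (28 − 36.333)²/36.333 = 1.9112
  (45 − 36.333)²/36.333 = 2.0675
  (36 − 36.333)²/36.333 = 0.0031
  (34 − 25.667)²/25.667 = 2.7054
  (17 − 25.667)²/25.667 = 2.9266
  (26 − 25.667)²/25.667 = 0.0043
χ² = 1.9112 + 2.0675 + 0.0031 + 2.7054 + 2.9266 + 0.0043 = 9.62
df = (2−1)(3−1) = 2. Since 9.62 > 7.378, reject the null hypothesis of independence at α = 0.025.

9.62; reject H₀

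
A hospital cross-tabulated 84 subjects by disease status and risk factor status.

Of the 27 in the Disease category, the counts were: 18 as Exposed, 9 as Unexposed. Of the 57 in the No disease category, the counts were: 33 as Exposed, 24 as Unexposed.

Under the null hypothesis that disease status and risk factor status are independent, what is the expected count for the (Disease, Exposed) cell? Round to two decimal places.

Row total (Disease) = 27; column total (Exposed) = 51; grand total N = 84.
Expected count = (row total × column total) / N = 27 × 51 / 84 = 16.39.

16.39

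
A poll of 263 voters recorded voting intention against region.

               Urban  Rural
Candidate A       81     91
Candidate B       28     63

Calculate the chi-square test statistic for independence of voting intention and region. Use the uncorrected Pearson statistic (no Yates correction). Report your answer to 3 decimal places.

Row totals: 172, 91. Column totals: 109, 154. Grand total N = 263.
Expected counts (row total × column total / N):
  Candidate A, Urban: 172×109/263 = 71.2852
  Candidate A, Rural: 172×154/263 = 100.7148
  Candidate B, Urban: 91×109/263 = 37.7148
  Candidate B, Rural: 91×154/263 = 53.2852
Contributions (O − E)²/E:
  (81 − 71.2852)²/71.2852 = 1.3239
  (91 − 100.7148)²/100.7148 = 0.9371
  (28 − 37.7148)²/37.7148 = 2.5024
  (63 − 53.2852)²/53.2852 = 1.7712
χ² = 1.3239 + 0.9371 + 2.5024 + 1.7712 = 6.535

6.535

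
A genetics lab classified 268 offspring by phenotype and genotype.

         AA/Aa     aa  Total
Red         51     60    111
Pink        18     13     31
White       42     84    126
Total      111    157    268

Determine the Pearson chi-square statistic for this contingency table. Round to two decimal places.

Grand total N = 268.
Expected counts (row total × column total / N):
  Red, AA/Aa: 111×111/268 = 45.974
  Red, aa: 111×157/268 = 65.026
  Pink, AA/Aa: 31×111/268 = 12.840
  Pink, aa: 31×157/268 = 18.160
  White, AA/Aa: 126×111/268 = 52.187
  White, aa: 126×157/268 = 73.813
Contributions (O − E)²/E:
  (51 − 45.974)²/45.974 = 0.5495
  (60 − 65.026)²/65.026 = 0.3885
  (18 − 12.840)²/12.840 = 2.0736
  (13 − 18.160)²/18.160 = 1.4662
  (42 − 52.187)²/52.187 = 1.9885
  (84 − 73.813)²/73.813 = 1.4059
χ² = 0.5495 + 0.3885 + 2.0736 + 1.4662 + 1.9885 + 1.4059 = 7.87

7.87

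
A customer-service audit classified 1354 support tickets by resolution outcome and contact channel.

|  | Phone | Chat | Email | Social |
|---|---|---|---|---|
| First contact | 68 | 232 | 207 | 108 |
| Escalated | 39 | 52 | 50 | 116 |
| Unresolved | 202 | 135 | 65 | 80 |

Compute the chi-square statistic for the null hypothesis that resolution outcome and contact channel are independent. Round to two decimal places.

262.38

Row totals: 615, 257, 482. Column totals: 309, 419, 322, 304. Grand total N = 1354.
Expected counts (row total × column total / N):
  First contact, Phone: 615×309/1354 = 140.351
  First contact, Chat: 615×419/1354 = 190.314
  First contact, Email: 615×322/1354 = 146.256
  First contact, Social: 615×304/1354 = 138.080
  Escalated, Phone: 257×309/1354 = 58.651
  Escalated, Chat: 257×419/1354 = 79.530
  Escalated, Email: 257×322/1354 = 61.118
  Escalated, Social: 257×304/1354 = 57.702
  Unresolved, Phone: 482×309/1354 = 109.999
  Unresolved, Chat: 482×419/1354 = 149.157
  Unresolved, Email: 482×322/1354 = 114.626
  Unresolved, Social: 482×304/1354 = 108.219
Contributions (O − E)²/E:
  (68 − 140.351)²/140.351 = 37.2970
  (232 − 190.314)²/190.314 = 9.1308
  (207 − 146.256)²/146.256 = 25.2286
  (108 − 138.080)²/138.080 = 6.5528
  (39 − 58.651)²/58.651 = 6.5841
  (52 − 79.530)²/79.530 = 9.5297
  (50 − 61.118)²/61.118 = 2.0225
  (116 − 57.702)²/57.702 = 58.9002
  (202 − 109.999)²/109.999 = 76.9478
  (135 − 149.157)²/149.157 = 1.3437
  (65 − 114.626)²/114.626 = 21.4850
  (80 − 108.219)²/108.219 = 7.3583
χ² = 37.2970 + 9.1308 + 25.2286 + 6.5528 + 6.5841 + 9.5297 + 2.0225 + 58.9002 + 76.9478 + 1.3437 + 21.4850 + 7.3583 = 262.38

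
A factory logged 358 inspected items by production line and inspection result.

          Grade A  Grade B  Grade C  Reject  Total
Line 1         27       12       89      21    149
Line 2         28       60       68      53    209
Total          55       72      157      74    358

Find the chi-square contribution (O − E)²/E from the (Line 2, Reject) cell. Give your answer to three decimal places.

Row total (Line 2) = 209; column total (Reject) = 74; N = 358.
Expected count E = 209 × 74 / 358 = 43.2011.
Contribution = (O − E)²/E = (53 − 43.2011)² / 43.2011 = 2.223.

2.223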